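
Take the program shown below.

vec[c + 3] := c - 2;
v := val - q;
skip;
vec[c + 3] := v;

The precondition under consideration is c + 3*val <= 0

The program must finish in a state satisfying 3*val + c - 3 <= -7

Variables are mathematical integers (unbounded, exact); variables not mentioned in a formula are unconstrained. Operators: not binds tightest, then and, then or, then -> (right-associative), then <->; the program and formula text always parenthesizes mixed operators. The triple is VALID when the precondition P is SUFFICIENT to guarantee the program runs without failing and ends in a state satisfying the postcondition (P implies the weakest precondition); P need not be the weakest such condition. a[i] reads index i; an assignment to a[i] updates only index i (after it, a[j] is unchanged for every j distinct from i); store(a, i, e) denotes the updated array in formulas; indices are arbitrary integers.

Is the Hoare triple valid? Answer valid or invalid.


Working backward. After the program, the postcondition 3*val + c - 3 <= -7 must hold; in canonical form it is c + 3*val <= -4.
Before vec[c + 3] := v: c + 3*val <= -4
Before skip: c + 3*val <= -4
Before v := val - q: c + 3*val <= -4
Before vec[c + 3] := c - 2: c + 3*val <= -4
The weakest precondition is c + 3*val <= -4.
Check whether c + 3*val <= 0 implies it.
Countermodel: at the initial state c = -3, val = 0, the precondition holds but the weakest precondition fails.
Answer: invalid


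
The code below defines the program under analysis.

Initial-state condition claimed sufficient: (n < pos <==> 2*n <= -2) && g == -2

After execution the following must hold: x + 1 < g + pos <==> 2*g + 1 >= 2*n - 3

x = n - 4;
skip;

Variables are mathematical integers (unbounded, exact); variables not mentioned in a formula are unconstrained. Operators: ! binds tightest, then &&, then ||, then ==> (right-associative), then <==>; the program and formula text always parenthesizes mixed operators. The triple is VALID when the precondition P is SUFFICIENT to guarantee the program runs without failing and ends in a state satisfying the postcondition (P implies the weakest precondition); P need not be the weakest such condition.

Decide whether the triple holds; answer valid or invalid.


Working backward. After the program, the postcondition x + 1 < g + pos <==> 2*g + 1 >= 2*n - 3 must hold; in canonical form it is x < g + pos - 1 <==> 2*g >= 2*n - 4.
Before skip: x < g + pos - 1 <==> 2*g >= 2*n - 4
Before x := n - 4: n < g + pos + 3 <==> 2*g >= 2*n - 4
The weakest precondition is n < g + pos + 3 <==> 2*g >= 2*n - 4.
Check whether (n < pos <==> 2*n <= -2) && g == -2 implies it.
Countermodel: at the initial state g = -2, n = 1, pos = 1, the precondition holds but the weakest precondition fails.
Answer: invalid


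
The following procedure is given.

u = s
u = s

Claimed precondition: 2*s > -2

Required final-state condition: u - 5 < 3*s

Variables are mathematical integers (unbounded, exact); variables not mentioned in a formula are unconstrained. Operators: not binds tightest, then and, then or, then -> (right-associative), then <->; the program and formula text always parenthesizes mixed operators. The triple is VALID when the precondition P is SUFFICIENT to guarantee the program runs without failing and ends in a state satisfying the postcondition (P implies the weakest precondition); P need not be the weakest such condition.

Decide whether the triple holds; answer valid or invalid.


Working backward. After the program, the postcondition u - 5 < 3*s must hold; in canonical form it is u < 3*s + 5.
Before u := s: 2*s > -5
Before u := s: 2*s > -5
The weakest precondition is 2*s > -5.
Check whether 2*s > -2 implies it.
Every state satisfying the precondition satisfies the weakest precondition: the implication holds.
Answer: valid


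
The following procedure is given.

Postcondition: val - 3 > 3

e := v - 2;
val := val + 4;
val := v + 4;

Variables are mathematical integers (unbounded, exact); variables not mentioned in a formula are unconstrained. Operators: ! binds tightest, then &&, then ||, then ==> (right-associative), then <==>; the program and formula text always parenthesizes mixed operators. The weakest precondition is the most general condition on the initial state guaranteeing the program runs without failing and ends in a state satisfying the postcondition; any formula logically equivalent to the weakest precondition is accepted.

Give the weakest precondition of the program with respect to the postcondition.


Working backward. After the program, the postcondition val - 3 > 3 must hold; in canonical form it is val > 6.
Before val := v + 4: v > 2
Before val := val + 4: v > 2
Before e := v - 2: v > 2
Answer: WP = v > 2


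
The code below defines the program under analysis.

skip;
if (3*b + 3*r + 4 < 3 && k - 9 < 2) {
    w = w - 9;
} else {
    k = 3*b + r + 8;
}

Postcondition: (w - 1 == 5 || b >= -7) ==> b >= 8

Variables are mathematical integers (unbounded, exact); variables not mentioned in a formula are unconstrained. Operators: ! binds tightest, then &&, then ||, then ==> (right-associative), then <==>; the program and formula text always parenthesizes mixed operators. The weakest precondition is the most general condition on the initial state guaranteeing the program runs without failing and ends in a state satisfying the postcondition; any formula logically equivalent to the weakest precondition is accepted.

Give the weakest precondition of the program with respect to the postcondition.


Working backward. After the program, the postcondition (w - 1 == 5 || b >= -7) ==> b >= 8 must hold; in canonical form it is (w == 6 || b >= -7) ==> b >= 8.
Then branch requires (w == 15 || b >= -7) ==> b >= 8; else branch requires (w == 6 || b >= -7) ==> b >= 8.
Before the if: ((3*b + 3*r < -1 && k < 11) ==> ((w == 15 || b >= -7) ==> b >= 8)) && ((!(3*b + 3*r < -1 && k < 11)) ==> ((w == 6 || b >= -7) ==> b >= 8))
Before skip: ((3*b + 3*r < -1 && k < 11) ==> ((w == 15 || b >= -7) ==> b >= 8)) && ((!(3*b + 3*r < -1 && k < 11)) ==> ((w == 6 || b >= -7) ==> b >= 8))
Answer: WP = ((3*b + 3*r < -1 && k < 11) ==> ((w == 15 || b >= -7) ==> b >= 8)) && ((!(3*b + 3*r < -1 && k < 11)) ==> ((w == 6 || b >= -7) ==> b >= 8))


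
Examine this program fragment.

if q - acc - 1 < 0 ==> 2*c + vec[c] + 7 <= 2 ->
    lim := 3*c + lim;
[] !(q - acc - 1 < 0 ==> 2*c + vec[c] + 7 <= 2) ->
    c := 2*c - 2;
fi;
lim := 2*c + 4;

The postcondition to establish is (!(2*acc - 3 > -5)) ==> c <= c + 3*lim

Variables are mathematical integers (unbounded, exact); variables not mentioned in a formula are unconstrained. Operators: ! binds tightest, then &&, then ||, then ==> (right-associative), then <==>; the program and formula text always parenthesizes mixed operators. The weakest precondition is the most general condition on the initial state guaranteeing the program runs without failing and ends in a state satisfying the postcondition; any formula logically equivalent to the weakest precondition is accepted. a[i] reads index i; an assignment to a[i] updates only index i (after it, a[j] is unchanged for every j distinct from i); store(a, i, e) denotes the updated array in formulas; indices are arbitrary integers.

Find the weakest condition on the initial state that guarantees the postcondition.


Working backward. After the program, the postcondition (!(2*acc - 3 > -5)) ==> c <= c + 3*lim must hold; in canonical form it is (!(2*acc > -2)) ==> 3*lim >= 0.
Before lim := 2*c + 4: (!(2*acc > -2)) ==> 6*c >= -12
Then branch requires (!(2*acc > -2)) ==> 6*c >= -12; else branch requires (!(2*acc > -2)) ==> 12*c >= 0.
Before the if: ((q < acc + 1 ==> vec[c] + 2*c <= -5) ==> ((!(2*acc > -2)) ==> 6*c >= -12)) && ((!(q < acc + 1 ==> vec[c] + 2*c <= -5)) ==> ((!(2*acc > -2)) ==> 12*c >= 0))
Answer: WP = ((q < acc + 1 ==> vec[c] + 2*c <= -5) ==> ((!(2*acc > -2)) ==> 6*c >= -12)) && ((!(q < acc + 1 ==> vec[c] + 2*c <= -5)) ==> ((!(2*acc > -2)) ==> 12*c >= 0))


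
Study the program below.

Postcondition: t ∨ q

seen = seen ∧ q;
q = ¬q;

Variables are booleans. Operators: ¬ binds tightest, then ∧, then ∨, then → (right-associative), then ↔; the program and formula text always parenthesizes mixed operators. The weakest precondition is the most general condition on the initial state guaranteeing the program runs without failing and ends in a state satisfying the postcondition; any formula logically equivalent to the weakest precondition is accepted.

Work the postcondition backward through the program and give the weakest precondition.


Working backward. After the program, t ∨ q must hold.
Before q := ¬q: t ∨ (¬q)
Before seen := seen ∧ q: t ∨ (¬q)
Answer: WP = t ∨ (¬q)


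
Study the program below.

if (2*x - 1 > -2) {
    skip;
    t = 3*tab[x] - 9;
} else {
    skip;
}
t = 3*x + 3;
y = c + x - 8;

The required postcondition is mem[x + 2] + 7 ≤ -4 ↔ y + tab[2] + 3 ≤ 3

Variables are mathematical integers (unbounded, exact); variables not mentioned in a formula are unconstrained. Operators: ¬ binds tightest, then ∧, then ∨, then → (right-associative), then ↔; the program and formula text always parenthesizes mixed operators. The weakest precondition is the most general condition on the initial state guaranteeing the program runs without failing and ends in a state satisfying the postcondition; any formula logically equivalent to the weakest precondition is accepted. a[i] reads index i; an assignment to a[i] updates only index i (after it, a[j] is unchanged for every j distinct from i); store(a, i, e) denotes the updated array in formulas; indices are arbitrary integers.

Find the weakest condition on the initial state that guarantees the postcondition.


Working backward. After the program, the postcondition mem[x + 2] + 7 ≤ -4 ↔ y + tab[2] + 3 ≤ 3 must hold; in canonical form it is mem[x + 2] ≤ -11 ↔ tab[2] + y ≤ 0.
Before y := c + x - 8: mem[x + 2] ≤ -11 ↔ tab[2] + c + x ≤ 8
Before t := 3*x + 3: mem[x + 2] ≤ -11 ↔ tab[2] + c + x ≤ 8
Then branch requires mem[x + 2] ≤ -11 ↔ tab[2] + c + x ≤ 8; else branch requires mem[x + 2] ≤ -11 ↔ tab[2] + c + x ≤ 8.
Before the if: (2*x > -1 → (mem[x + 2] ≤ -11 ↔ tab[2] + c + x ≤ 8)) ∧ ((¬(2*x > -1)) → (mem[x + 2] ≤ -11 ↔ tab[2] + c + x ≤ 8))
Answer: WP = (2*x > -1 → (mem[x + 2] ≤ -11 ↔ tab[2] + c + x ≤ 8)) ∧ ((¬(2*x > -1)) → (mem[x + 2] ≤ -11 ↔ tab[2] + c + x ≤ 8))


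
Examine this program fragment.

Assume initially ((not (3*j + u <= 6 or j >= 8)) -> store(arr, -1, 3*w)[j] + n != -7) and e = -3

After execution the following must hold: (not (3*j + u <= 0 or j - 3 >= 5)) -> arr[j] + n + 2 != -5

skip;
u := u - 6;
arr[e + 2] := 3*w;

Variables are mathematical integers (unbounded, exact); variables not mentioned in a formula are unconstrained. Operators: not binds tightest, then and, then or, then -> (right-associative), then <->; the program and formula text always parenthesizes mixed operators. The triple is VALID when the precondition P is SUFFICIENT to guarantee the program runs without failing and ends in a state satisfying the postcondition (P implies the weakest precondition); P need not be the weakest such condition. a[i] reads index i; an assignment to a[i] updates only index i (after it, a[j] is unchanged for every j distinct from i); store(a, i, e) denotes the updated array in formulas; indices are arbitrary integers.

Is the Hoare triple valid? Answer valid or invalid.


Working backward. After the program, the postcondition (not (3*j + u <= 0 or j - 3 >= 5)) -> arr[j] + n + 2 != -5 must hold; in canonical form it is (not (3*j + u <= 0 or j >= 8)) -> arr[j] + n != -7.
Before arr[e + 2] := 3*w: (not (3*j + u <= 0 or j >= 8)) -> store(arr, e + 2, 3*w)[j] + n != -7
Before u := u - 6: (not (3*j + u <= 6 or j >= 8)) -> store(arr, e + 2, 3*w)[j] + n != -7
Before skip: (not (3*j + u <= 6 or j >= 8)) -> store(arr, e + 2, 3*w)[j] + n != -7
The weakest precondition is (not (3*j + u <= 6 or j >= 8)) -> store(arr, e + 2, 3*w)[j] + n != -7.
Check whether ((not (3*j + u <= 6 or j >= 8)) -> store(arr, -1, 3*w)[j] + n != -7) and e = -3 implies it.
Every state satisfying the precondition satisfies the weakest precondition: the implication holds.
Answer: valid


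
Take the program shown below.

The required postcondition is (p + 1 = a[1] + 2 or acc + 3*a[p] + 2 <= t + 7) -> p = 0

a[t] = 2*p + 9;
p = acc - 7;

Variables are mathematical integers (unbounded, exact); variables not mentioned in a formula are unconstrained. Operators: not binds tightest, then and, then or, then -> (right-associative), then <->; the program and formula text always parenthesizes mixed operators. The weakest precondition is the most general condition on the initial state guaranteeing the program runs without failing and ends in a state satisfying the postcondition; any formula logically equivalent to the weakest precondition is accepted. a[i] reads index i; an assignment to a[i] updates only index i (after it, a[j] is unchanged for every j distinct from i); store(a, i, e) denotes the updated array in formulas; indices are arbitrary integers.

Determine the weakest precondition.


Working backward. After the program, the postcondition (p + 1 = a[1] + 2 or acc + 3*a[p] + 2 <= t + 7) -> p = 0 must hold; in canonical form it is (p = a[1] + 1 or 3*a[p] + acc <= t + 5) -> p = 0.
Before p := acc - 7: (acc = a[1] + 8 or 3*a[acc - 7] + acc <= t + 5) -> acc = 7
Before a[t] := 2*p + 9: (acc = store(a, t, 2*p + 9)[1] + 8 or 3*store(a, t, 2*p + 9)[acc - 7] + acc <= t + 5) -> acc = 7
Answer: WP = (acc = store(a, t, 2*p + 9)[1] + 8 or 3*store(a, t, 2*p + 9)[acc - 7] + acc <= t + 5) -> acc = 7


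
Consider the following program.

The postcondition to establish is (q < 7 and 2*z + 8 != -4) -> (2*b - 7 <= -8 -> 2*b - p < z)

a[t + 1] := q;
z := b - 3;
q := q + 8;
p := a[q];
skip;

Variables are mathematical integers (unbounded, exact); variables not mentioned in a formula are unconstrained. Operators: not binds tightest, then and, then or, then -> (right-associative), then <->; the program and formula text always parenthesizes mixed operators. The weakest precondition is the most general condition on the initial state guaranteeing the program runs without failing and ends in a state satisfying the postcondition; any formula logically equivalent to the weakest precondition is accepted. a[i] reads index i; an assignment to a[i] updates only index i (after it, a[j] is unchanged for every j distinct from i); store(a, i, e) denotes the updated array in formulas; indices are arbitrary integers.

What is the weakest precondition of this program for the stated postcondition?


Working backward. After the program, the postcondition (q < 7 and 2*z + 8 != -4) -> (2*b - 7 <= -8 -> 2*b - p < z) must hold; in canonical form it is (q < 7 and 2*z != -12) -> (2*b <= -1 -> 2*b < p + z).
Before skip: (q < 7 and 2*z != -12) -> (2*b <= -1 -> 2*b < p + z)
Before p := a[q]: (q < 7 and 2*z != -12) -> (2*b <= -1 -> 2*b < a[q] + z)
Before q := q + 8: (q < -1 and 2*z != -12) -> (2*b <= -1 -> 2*b < a[q + 8] + z)
Before z := b - 3: (q < -1 and 2*b != -6) -> (2*b <= -1 -> b < a[q + 8] - 3)
Before a[t + 1] := q: (q < -1 and 2*b != -6) -> (2*b <= -1 -> b < store(a, t + 1, q)[q + 8] - 3)
Answer: WP = (q < -1 and 2*b != -6) -> (2*b <= -1 -> b < store(a, t + 1, q)[q + 8] - 3)


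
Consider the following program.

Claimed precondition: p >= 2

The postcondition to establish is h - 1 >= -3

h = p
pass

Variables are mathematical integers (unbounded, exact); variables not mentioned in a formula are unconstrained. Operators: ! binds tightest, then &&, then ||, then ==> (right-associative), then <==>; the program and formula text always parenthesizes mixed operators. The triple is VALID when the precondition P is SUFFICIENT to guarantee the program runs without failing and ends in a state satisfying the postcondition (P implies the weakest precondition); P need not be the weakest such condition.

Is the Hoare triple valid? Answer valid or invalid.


Working backward. After the program, the postcondition h - 1 >= -3 must hold; in canonical form it is h >= -2.
Before skip: h >= -2
Before h := p: p >= -2
The weakest precondition is p >= -2.
Check whether p >= 2 implies it.
Every state satisfying the precondition satisfies the weakest precondition: the implication holds.
Answer: valid


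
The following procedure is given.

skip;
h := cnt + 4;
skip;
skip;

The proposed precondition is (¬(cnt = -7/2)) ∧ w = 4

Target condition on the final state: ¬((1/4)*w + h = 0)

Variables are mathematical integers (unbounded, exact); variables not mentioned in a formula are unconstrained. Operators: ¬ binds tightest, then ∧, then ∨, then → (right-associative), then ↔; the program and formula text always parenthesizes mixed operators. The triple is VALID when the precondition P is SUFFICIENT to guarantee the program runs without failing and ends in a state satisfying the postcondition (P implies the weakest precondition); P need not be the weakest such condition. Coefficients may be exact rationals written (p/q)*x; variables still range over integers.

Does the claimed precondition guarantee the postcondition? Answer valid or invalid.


Working backward. After the program, the postcondition ¬((1/4)*w + h = 0) must hold; in canonical form it is ¬(h + (1/4)*w = 0).
Before skip: ¬(h + (1/4)*w = 0)
Before skip: ¬(h + (1/4)*w = 0)
Before h := cnt + 4: ¬(cnt + (1/4)*w = -4)
Before skip: ¬(cnt + (1/4)*w = -4)
The weakest precondition is ¬(cnt + (1/4)*w = -4).
Check whether (¬(cnt = -7/2)) ∧ w = 4 implies it.
Countermodel: at the initial state cnt = -5, w = 4, the precondition holds but the weakest precondition fails.
Answer: invalid


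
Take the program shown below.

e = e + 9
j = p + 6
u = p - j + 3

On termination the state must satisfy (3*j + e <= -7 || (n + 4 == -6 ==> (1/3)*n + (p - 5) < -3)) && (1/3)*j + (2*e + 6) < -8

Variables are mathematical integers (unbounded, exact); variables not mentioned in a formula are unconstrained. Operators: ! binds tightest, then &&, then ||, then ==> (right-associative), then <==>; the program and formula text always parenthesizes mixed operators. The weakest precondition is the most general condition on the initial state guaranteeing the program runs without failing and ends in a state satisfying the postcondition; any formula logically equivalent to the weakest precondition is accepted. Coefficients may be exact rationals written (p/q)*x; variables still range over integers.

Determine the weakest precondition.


Working backward. After the program, the postcondition (3*j + e <= -7 || (n + 4 == -6 ==> (1/3)*n + (p - 5) < -3)) && (1/3)*j + (2*e + 6) < -8 must hold; in canonical form it is (e + 3*j <= -7 || (n == -10 ==> (1/3)*n + p < 2)) && 2*e + (1/3)*j < -14.
Before u := p - j + 3: (e + 3*j <= -7 || (n == -10 ==> (1/3)*n + p < 2)) && 2*e + (1/3)*j < -14
Before j := p + 6: (e + 3*p <= -25 || (n == -10 ==> (1/3)*n + p < 2)) && 2*e + (1/3)*p < -16
Before e := e + 9: (e + 3*p <= -34 || (n == -10 ==> (1/3)*n + p < 2)) && 2*e + (1/3)*p < -34
Answer: WP = (e + 3*p <= -34 || (n == -10 ==> (1/3)*n + p < 2)) && 2*e + (1/3)*p < -34


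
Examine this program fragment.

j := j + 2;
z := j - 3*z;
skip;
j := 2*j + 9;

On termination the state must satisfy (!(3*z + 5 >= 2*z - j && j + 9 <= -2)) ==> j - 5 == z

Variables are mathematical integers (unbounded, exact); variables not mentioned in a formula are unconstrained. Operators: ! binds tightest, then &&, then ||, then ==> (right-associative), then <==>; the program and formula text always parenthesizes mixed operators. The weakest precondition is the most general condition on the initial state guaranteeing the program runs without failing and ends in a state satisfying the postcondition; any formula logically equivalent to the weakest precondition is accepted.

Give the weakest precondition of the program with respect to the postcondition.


Working backward. After the program, the postcondition (!(3*z + 5 >= 2*z - j && j + 9 <= -2)) ==> j - 5 == z must hold; in canonical form it is (!(j + z >= -5 && j <= -11)) ==> j == z + 5.
Before j := 2*j + 9: (!(2*j + z >= -14 && 2*j <= -20)) ==> 2*j == z - 4
Before skip: (!(2*j + z >= -14 && 2*j <= -20)) ==> 2*j == z - 4
Before z := j - 3*z: (!(3*j >= 3*z - 14 && 2*j <= -20)) ==> j + 3*z == -4
Before j := j + 2: (!(3*j >= 3*z - 20 && 2*j <= -24)) ==> j + 3*z == -6
Answer: WP = (!(3*j >= 3*z - 20 && 2*j <= -24)) ==> j + 3*z == -6


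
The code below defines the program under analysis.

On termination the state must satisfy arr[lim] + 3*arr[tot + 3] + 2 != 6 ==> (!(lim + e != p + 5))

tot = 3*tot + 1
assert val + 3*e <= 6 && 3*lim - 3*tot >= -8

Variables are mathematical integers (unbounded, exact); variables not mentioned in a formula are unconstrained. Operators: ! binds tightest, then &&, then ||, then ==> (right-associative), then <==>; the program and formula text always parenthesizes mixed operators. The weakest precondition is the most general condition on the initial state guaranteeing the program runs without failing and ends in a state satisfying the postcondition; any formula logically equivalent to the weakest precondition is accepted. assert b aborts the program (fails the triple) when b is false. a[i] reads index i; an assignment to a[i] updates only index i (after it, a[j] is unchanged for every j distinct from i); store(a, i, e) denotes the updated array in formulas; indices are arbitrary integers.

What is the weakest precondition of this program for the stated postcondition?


Working backward. After the program, the postcondition arr[lim] + 3*arr[tot + 3] + 2 != 6 ==> (!(lim + e != p + 5)) must hold; in canonical form it is 3*arr[tot + 3] + arr[lim] != 4 ==> (!(e + lim != p + 5)).
Before assert val + 3*e <= 6 && 3*lim - 3*tot >= -8: 3*e + val <= 6 && 3*lim >= 3*tot - 8 && (3*arr[tot + 3] + arr[lim] != 4 ==> (!(e + lim != p + 5)))
Before tot := 3*tot + 1: 3*e + val <= 6 && 3*lim >= 9*tot - 5 && (3*arr[3*tot + 4] + arr[lim] != 4 ==> (!(e + lim != p + 5)))
Answer: WP = 3*e + val <= 6 && 3*lim >= 9*tot - 5 && (3*arr[3*tot + 4] + arr[lim] != 4 ==> (!(e + lim != p + 5)))


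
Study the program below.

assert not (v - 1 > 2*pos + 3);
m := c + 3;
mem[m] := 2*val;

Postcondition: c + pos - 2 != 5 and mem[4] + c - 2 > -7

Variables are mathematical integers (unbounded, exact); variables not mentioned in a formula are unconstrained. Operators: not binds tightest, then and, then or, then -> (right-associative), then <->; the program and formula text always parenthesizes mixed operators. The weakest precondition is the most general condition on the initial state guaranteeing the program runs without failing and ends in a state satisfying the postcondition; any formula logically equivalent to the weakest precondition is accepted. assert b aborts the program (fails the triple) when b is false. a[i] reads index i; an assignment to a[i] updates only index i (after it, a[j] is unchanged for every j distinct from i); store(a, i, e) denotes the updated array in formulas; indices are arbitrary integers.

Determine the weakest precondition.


Working backward. After the program, the postcondition c + pos - 2 != 5 and mem[4] + c - 2 > -7 must hold; in canonical form it is c + pos != 7 and mem[4] + c > -5.
Before mem[m] := 2*val: c + pos != 7 and store(mem, m, 2*val)[4] + c > -5
Before m := c + 3: c + pos != 7 and store(mem, c + 3, 2*val)[4] + c > -5
Before assert not (v - 1 > 2*pos + 3): (not (v > 2*pos + 4)) and c + pos != 7 and store(mem, c + 3, 2*val)[4] + c > -5
Answer: WP = (not (v > 2*pos + 4)) and c + pos != 7 and store(mem, c + 3, 2*val)[4] + c > -5


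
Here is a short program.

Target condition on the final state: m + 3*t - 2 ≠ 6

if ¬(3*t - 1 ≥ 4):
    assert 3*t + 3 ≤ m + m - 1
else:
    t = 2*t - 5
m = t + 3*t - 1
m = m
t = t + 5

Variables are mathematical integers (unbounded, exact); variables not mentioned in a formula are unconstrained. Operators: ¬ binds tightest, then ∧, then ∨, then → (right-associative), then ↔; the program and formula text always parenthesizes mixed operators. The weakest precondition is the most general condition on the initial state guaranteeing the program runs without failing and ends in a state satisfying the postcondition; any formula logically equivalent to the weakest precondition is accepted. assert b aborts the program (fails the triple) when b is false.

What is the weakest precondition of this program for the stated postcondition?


Working backward. After the program, the postcondition m + 3*t - 2 ≠ 6 must hold; in canonical form it is m + 3*t ≠ 8.
Before t := t + 5: m + 3*t ≠ -7
Before m := m: m + 3*t ≠ -7
Before m := t + 3*t - 1: 7*t ≠ -6
Then branch requires 3*t ≤ 2*m - 4 ∧ 7*t ≠ -6; else branch requires 14*t ≠ 29.
Before the if: ((¬(3*t ≥ 5)) → (3*t ≤ 2*m - 4 ∧ 7*t ≠ -6)) ∧ (3*t ≥ 5 → 14*t ≠ 29)
Answer: WP = ((¬(3*t ≥ 5)) → (3*t ≤ 2*m - 4 ∧ 7*t ≠ -6)) ∧ (3*t ≥ 5 → 14*t ≠ 29)


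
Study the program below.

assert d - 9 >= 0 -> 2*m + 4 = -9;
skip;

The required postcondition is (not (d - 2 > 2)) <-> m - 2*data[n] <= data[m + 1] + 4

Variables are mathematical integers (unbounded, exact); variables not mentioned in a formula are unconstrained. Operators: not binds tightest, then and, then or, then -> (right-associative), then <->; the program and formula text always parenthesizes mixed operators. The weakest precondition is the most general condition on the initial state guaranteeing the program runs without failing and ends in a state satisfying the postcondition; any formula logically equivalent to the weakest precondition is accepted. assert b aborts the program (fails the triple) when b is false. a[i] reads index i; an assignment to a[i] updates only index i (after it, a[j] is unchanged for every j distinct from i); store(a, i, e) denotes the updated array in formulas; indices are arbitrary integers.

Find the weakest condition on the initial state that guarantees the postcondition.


Working backward. After the program, the postcondition (not (d - 2 > 2)) <-> m - 2*data[n] <= data[m + 1] + 4 must hold; in canonical form it is (not (d > 4)) <-> m <= data[m + 1] + 2*data[n] + 4.
Before skip: (not (d > 4)) <-> m <= data[m + 1] + 2*data[n] + 4
Before assert d - 9 >= 0 -> 2*m + 4 = -9: (d >= 9 -> 2*m = -13) and ((not (d > 4)) <-> m <= data[m + 1] + 2*data[n] + 4)
Answer: WP = (d >= 9 -> 2*m = -13) and ((not (d > 4)) <-> m <= data[m + 1] + 2*data[n] + 4)


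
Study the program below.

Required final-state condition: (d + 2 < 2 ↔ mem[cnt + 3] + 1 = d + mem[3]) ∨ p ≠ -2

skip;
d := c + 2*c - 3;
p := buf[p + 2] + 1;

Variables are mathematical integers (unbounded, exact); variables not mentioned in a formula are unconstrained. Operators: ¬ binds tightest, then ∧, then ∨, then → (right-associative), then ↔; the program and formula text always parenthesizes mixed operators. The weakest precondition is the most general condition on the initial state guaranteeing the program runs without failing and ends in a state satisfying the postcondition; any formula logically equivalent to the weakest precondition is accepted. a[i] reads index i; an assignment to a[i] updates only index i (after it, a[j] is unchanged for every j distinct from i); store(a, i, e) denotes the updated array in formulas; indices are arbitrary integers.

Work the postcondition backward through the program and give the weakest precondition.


Working backward. After the program, the postcondition (d + 2 < 2 ↔ mem[cnt + 3] + 1 = d + mem[3]) ∨ p ≠ -2 must hold; in canonical form it is (d < 0 ↔ mem[cnt + 3] = mem[3] + d - 1) ∨ p ≠ -2.
Before p := buf[p + 2] + 1: (d < 0 ↔ mem[cnt + 3] = mem[3] + d - 1) ∨ buf[p + 2] ≠ -3
Before d := c + 2*c - 3: (3*c < 3 ↔ mem[cnt + 3] = mem[3] + 3*c - 4) ∨ buf[p + 2] ≠ -3
Before skip: (3*c < 3 ↔ mem[cnt + 3] = mem[3] + 3*c - 4) ∨ buf[p + 2] ≠ -3
Answer: WP = (3*c < 3 ↔ mem[cnt + 3] = mem[3] + 3*c - 4) ∨ buf[p + 2] ≠ -3


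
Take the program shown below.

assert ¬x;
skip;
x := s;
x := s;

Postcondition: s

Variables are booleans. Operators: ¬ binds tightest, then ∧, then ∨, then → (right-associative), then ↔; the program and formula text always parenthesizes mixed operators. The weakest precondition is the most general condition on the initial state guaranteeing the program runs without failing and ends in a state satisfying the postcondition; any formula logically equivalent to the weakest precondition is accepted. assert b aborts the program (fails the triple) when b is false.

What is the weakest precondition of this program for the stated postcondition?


Working backward. After the program, s must hold.
Before x := s: s
Before x := s: s
Before skip: s
Before assert ¬x: (¬x) ∧ s
Answer: WP = (¬x) ∧ s


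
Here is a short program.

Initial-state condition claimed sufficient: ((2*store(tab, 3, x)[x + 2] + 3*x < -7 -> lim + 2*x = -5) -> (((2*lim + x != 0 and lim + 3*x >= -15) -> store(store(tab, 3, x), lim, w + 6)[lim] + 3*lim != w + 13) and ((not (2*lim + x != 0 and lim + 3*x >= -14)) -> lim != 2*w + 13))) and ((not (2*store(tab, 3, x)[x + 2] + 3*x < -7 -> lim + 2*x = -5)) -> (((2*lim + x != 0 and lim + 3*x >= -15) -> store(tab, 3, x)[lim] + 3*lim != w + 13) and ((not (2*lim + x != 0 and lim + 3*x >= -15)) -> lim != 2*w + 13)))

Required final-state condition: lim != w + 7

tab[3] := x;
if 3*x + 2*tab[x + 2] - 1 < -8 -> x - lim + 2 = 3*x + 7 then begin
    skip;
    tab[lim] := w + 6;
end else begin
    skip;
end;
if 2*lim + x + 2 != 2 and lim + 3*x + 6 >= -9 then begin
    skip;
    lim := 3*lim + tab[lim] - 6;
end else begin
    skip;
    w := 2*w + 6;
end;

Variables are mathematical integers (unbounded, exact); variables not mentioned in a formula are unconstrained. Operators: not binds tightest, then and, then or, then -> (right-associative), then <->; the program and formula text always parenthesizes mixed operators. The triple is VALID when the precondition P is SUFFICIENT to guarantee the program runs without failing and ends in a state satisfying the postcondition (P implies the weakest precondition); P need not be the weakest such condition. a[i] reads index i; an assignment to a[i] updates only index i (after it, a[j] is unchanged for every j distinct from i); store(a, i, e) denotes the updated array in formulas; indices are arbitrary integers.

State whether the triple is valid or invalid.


Working backward. After the program, lim != w + 7 must hold.
Then branch requires tab[lim] + 3*lim != w + 13; else branch requires lim != 2*w + 13.
Before the if: ((2*lim + x != 0 and lim + 3*x >= -15) -> tab[lim] + 3*lim != w + 13) and ((not (2*lim + x != 0 and lim + 3*x >= -15)) -> lim != 2*w + 13)
Then branch requires ((2*lim + x != 0 and lim + 3*x >= -15) -> store(tab, lim, w + 6)[lim] + 3*lim != w + 13) and ((not (2*lim + x != 0 and lim + 3*x >= -15)) -> lim != 2*w + 13); else branch requires ((2*lim + x != 0 and lim + 3*x >= -15) -> tab[lim] + 3*lim != w + 13) and ((not (2*lim + x != 0 and lim + 3*x >= -15)) -> lim != 2*w + 13).
Before the if: ((2*tab[x + 2] + 3*x < -7 -> lim + 2*x = -5) -> (((2*lim + x != 0 and lim + 3*x >= -15) -> store(tab, lim, w + 6)[lim] + 3*lim != w + 13) and ((not (2*lim + x != 0 and lim + 3*x >= -15)) -> lim != 2*w + 13))) and ((not (2*tab[x + 2] + 3*x < -7 -> lim + 2*x = -5)) -> (((2*lim + x != 0 and lim + 3*x >= -15) -> tab[lim] + 3*lim != w + 13) and ((not (2*lim + x != 0 and lim + 3*x >= -15)) -> lim != 2*w + 13)))
Before tab[3] := x: ((2*store(tab, 3, x)[x + 2] + 3*x < -7 -> lim + 2*x = -5) -> (((2*lim + x != 0 and lim + 3*x >= -15) -> store(store(tab, 3, x), lim, w + 6)[lim] + 3*lim != w + 13) and ((not (2*lim + x != 0 and lim + 3*x >= -15)) -> lim != 2*w + 13))) and ((not (2*store(tab, 3, x)[x + 2] + 3*x < -7 -> lim + 2*x = -5)) -> (((2*lim + x != 0 and lim + 3*x >= -15) -> store(tab, 3, x)[lim] + 3*lim != w + 13) and ((not (2*lim + x != 0 and lim + 3*x >= -15)) -> lim != 2*w + 13)))
The weakest precondition is ((2*store(tab, 3, x)[x + 2] + 3*x < -7 -> lim + 2*x = -5) -> (((2*lim + x != 0 and lim + 3*x >= -15) -> store(store(tab, 3, x), lim, w + 6)[lim] + 3*lim != w + 13) and ((not (2*lim + x != 0 and lim + 3*x >= -15)) -> lim != 2*w + 13))) and ((not (2*store(tab, 3, x)[x + 2] + 3*x < -7 -> lim + 2*x = -5)) -> (((2*lim + x != 0 and lim + 3*x >= -15) -> store(tab, 3, x)[lim] + 3*lim != w + 13) and ((not (2*lim + x != 0 and lim + 3*x >= -15)) -> lim != 2*w + 13))).
Check whether ((2*store(tab, 3, x)[x + 2] + 3*x < -7 -> lim + 2*x = -5) -> (((2*lim + x != 0 and lim + 3*x >= -15) -> store(store(tab, 3, x), lim, w + 6)[lim] + 3*lim != w + 13) and ((not (2*lim + x != 0 and lim + 3*x >= -14)) -> lim != 2*w + 13))) and ((not (2*store(tab, 3, x)[x + 2] + 3*x < -7 -> lim + 2*x = -5)) -> (((2*lim + x != 0 and lim + 3*x >= -15) -> store(tab, 3, x)[lim] + 3*lim != w + 13) and ((not (2*lim + x != 0 and lim + 3*x >= -15)) -> lim != 2*w + 13))) implies it.
Every state satisfying the precondition satisfies the weakest precondition: the implication holds.
Answer: valid


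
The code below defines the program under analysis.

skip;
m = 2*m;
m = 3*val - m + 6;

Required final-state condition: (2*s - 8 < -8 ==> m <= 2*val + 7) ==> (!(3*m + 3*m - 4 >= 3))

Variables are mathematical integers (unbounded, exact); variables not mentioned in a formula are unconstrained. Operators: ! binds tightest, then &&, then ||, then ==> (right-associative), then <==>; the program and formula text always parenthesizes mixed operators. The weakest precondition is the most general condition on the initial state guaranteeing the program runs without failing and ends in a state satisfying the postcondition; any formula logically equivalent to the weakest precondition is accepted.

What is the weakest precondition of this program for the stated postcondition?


Working backward. After the program, the postcondition (2*s - 8 < -8 ==> m <= 2*val + 7) ==> (!(3*m + 3*m - 4 >= 3)) must hold; in canonical form it is (2*s < 0 ==> m <= 2*val + 7) ==> (!(6*m >= 7)).
Before m := 3*val - m + 6: (2*s < 0 ==> val <= m + 1) ==> (!(18*val >= 6*m - 29))
Before m := 2*m: (2*s < 0 ==> val <= 2*m + 1) ==> (!(18*val >= 12*m - 29))
Before skip: (2*s < 0 ==> val <= 2*m + 1) ==> (!(18*val >= 12*m - 29))
Answer: WP = (2*s < 0 ==> val <= 2*m + 1) ==> (!(18*val >= 12*m - 29))


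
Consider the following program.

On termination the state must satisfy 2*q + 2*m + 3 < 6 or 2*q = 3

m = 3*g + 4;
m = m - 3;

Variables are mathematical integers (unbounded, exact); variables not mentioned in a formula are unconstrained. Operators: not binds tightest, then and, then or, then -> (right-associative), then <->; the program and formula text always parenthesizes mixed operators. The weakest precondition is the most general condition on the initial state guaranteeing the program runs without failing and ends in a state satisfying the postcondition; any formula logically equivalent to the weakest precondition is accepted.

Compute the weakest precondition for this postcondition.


Working backward. After the program, the postcondition 2*q + 2*m + 3 < 6 or 2*q = 3 must hold; in canonical form it is 2*m + 2*q < 3 or 2*q = 3.
Before m := m - 3: 2*m + 2*q < 9 or 2*q = 3
Before m := 3*g + 4: 6*g + 2*q < 1 or 2*q = 3
Answer: WP = 6*g + 2*q < 1 or 2*q = 3


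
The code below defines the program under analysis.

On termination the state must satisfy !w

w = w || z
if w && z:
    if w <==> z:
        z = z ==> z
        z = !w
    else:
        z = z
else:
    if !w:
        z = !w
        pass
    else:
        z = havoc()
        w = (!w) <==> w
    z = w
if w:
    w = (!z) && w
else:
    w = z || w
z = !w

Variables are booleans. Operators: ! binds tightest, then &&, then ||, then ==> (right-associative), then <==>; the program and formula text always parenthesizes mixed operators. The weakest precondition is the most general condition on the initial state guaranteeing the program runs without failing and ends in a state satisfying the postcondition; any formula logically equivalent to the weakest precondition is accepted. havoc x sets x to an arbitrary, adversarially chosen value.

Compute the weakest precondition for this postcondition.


Working backward. After the program, !w must hold.
Before z := !w: !w
Then branch requires !((!z) && w); else branch requires !(z || w).
Before the if: (w ==> (!((!z) && w))) && ((!w) ==> (!(z || w)))
Then branch requires ((w <==> z) ==> ((w ==> (!w)) && w)) && ((!(w <==> z)) ==> ((w ==> (!((!z) && w))) && ((!w) ==> (!(z || w))))); else branch requires true.
Before the if: (w && z) ==> (((w <==> z) ==> ((w ==> (!w)) && w)) && ((!(w <==> z)) ==> ((w ==> (!((!z) && w))) && ((!w) ==> (!(z || w))))))
Before w := w || z: ((w || z) && z) ==> ((((w || z) <==> z) ==> (((w || z) ==> (!(w || z))) && (w || z))) && ((!((w || z) <==> z)) ==> (((w || z) ==> (!((!z) && (w || z)))) && ((!(w || z)) ==> (!(z || w))))))
Answer: WP = ((w || z) && z) ==> ((((w || z) <==> z) ==> (((w || z) ==> (!(w || z))) && (w || z))) && ((!((w || z) <==> z)) ==> (((w || z) ==> (!((!z) && (w || z)))) && ((!(w || z)) ==> (!(z || w))))))


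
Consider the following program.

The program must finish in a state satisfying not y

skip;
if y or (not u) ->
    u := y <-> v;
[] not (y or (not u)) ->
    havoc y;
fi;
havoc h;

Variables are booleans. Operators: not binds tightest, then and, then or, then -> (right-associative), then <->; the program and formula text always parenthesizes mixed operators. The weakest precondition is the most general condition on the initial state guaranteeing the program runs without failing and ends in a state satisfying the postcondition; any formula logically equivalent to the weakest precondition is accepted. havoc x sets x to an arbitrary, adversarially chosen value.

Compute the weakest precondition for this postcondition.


Working backward. After the program, not y must hold.
Before havoc h: not y
Then branch requires not y; else branch requires false.
Before the if: ((y or (not u)) -> (not y)) and (y or (not u))
Before skip: ((y or (not u)) -> (not y)) and (y or (not u))
Answer: WP = ((y or (not u)) -> (not y)) and (y or (not u))


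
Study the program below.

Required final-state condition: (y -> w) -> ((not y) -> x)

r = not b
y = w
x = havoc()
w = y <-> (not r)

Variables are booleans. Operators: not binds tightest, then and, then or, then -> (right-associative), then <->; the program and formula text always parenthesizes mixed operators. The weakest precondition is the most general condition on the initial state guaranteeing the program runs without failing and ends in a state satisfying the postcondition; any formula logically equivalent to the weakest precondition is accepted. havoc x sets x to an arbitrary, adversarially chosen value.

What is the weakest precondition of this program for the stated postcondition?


Working backward. After the program, (y -> w) -> ((not y) -> x) must hold.
Before w := y <-> (not r): (y -> (y <-> (not r))) -> ((not y) -> x)
Before havoc x: (y -> (y <-> (not r))) -> y
Before y := w: (w -> (w <-> (not r))) -> w
Before r := not b: (w -> (w <-> b)) -> w
Answer: WP = (w -> (w <-> b)) -> w


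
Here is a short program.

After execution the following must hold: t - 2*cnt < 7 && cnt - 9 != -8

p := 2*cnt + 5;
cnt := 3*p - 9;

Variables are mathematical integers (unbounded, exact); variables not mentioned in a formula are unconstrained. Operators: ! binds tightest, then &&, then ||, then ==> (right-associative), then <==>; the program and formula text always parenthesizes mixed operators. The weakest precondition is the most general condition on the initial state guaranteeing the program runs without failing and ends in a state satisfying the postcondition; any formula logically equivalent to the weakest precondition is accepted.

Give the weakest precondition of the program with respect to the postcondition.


Working backward. After the program, the postcondition t - 2*cnt < 7 && cnt - 9 != -8 must hold; in canonical form it is t < 2*cnt + 7 && cnt != 1.
Before cnt := 3*p - 9: t < 6*p - 11 && 3*p != 10
Before p := 2*cnt + 5: t < 12*cnt + 19 && 6*cnt != -5
Answer: WP = t < 12*cnt + 19 && 6*cnt != -5


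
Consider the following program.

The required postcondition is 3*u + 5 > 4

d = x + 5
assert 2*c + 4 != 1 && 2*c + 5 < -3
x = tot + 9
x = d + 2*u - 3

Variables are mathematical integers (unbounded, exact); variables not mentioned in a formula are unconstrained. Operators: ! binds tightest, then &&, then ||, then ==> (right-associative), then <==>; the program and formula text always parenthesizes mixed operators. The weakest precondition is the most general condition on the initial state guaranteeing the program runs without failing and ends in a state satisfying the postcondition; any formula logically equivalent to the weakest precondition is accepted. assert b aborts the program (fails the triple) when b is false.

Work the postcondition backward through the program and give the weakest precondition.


Working backward. After the program, the postcondition 3*u + 5 > 4 must hold; in canonical form it is 3*u > -1.
Before x := d + 2*u - 3: 3*u > -1
Before x := tot + 9: 3*u > -1
Before assert 2*c + 4 != 1 && 2*c + 5 < -3: 2*c != -3 && 2*c < -8 && 3*u > -1
Before d := x + 5: 2*c != -3 && 2*c < -8 && 3*u > -1
Answer: WP = 2*c != -3 && 2*c < -8 && 3*u > -1
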